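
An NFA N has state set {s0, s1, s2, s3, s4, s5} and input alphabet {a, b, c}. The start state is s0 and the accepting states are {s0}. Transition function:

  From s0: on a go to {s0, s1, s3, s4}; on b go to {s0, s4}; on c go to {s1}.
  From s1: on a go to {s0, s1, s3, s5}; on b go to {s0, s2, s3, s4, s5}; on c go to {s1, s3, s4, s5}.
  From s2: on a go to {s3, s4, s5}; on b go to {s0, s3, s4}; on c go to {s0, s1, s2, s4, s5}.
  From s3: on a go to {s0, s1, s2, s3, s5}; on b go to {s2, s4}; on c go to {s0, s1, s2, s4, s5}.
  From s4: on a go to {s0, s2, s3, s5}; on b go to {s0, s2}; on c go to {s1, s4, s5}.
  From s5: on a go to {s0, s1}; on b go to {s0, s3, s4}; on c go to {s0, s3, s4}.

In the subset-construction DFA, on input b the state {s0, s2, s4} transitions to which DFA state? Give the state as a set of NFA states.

δ(s0,b) = {s0, s4}; δ(s2,b) = {s0, s3, s4}; δ(s4,b) = {s0, s2}.
Union: {s0, s2, s3, s4}.

{s0, s2, s3, s4}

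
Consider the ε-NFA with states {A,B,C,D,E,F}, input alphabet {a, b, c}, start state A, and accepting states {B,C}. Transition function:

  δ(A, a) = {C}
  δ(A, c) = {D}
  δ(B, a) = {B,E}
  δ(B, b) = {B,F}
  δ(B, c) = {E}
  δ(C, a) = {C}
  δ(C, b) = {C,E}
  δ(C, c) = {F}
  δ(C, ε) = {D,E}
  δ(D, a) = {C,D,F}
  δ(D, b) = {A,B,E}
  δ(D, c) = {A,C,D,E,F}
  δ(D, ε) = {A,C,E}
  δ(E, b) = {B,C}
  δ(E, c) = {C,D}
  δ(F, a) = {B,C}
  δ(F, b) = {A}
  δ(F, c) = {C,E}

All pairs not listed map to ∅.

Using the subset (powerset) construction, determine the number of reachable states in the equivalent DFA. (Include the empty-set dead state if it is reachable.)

Start state of the DFA: {A} (ε-closure of the NFA start).
{A} --a--> {A,C,D,E}  [new]
{A} --b--> ∅  [new]
{A} --c--> {A,C,D,E}  [seen]
{A,C,D,E} --a--> {A,C,D,E,F}  [new]
{A,C,D,E} --b--> {A,B,C,D,E}  [new]
{A,C,D,E} --c--> {A,C,D,E,F}  [seen]
∅ --a--> ∅  [seen]
∅ --b--> ∅  [seen]
∅ --c--> ∅  [seen]
{A,C,D,E,F} --a--> {A,B,C,D,E,F}  [new]
{A,C,D,E,F} --b--> {A,B,C,D,E}  [seen]
{A,C,D,E,F} --c--> {A,C,D,E,F}  [seen]
{A,B,C,D,E} --a--> {A,B,C,D,E,F}  [seen]
{A,B,C,D,E} --b--> {A,B,C,D,E,F}  [seen]
{A,B,C,D,E} --c--> {A,C,D,E,F}  [seen]
{A,B,C,D,E,F} --a--> {A,B,C,D,E,F}  [seen]
{A,B,C,D,E,F} --b--> {A,B,C,D,E,F}  [seen]
{A,B,C,D,E,F} --c--> {A,C,D,E,F}  [seen]
Reachable DFA states: {A}, {A,C,D,E}, ∅, {A,C,D,E,F}, {A,B,C,D,E}, {A,B,C,D,E,F}.

6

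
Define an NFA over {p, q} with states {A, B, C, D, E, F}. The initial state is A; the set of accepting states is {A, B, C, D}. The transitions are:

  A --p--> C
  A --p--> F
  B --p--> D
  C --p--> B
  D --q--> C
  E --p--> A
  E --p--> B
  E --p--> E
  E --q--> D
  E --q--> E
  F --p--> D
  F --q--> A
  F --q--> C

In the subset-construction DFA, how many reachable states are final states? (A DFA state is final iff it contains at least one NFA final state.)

8

Start state of the DFA: {A}.
{A} --p--> {C, F}  [new]
{A} --q--> ∅  [new]
{C, F} --p--> {B, D}  [new]
{C, F} --q--> {A, C}  [new]
∅ --p--> ∅  [seen]
∅ --q--> ∅  [seen]
{B, D} --p--> {D}  [new]
{B, D} --q--> {C}  [new]
{A, C} --p--> {B, C, F}  [new]
{A, C} --q--> ∅  [seen]
{D} --p--> ∅  [seen]
{D} --q--> {C}  [seen]
{C} --p--> {B}  [new]
{C} --q--> ∅  [seen]
{B, C, F} --p--> {B, D}  [seen]
{B, C, F} --q--> {A, C}  [seen]
{B} --p--> {D}  [seen]
{B} --q--> ∅  [seen]
Reachable DFA states: {A}, {C, F}, ∅, {B, D}, {A, C}, {D}, {C}, {B, C, F}, {B}.
Accepting DFA states (contain an NFA accepting state): {A}, {C, F}, {B, D}, {A, C}, {D}, {C}, {B, C, F}, {B}.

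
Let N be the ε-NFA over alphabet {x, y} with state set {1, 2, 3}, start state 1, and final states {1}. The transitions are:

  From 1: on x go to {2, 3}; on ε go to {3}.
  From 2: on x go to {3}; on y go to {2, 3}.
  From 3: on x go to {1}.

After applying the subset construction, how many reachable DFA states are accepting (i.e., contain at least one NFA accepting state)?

Start state of the DFA: {1, 3} (ε-closure of the NFA start).
{1, 3} --x--> {1, 2, 3}  [new]
{1, 3} --y--> ∅  [new]
{1, 2, 3} --x--> {1, 2, 3}  [seen]
{1, 2, 3} --y--> {2, 3}  [new]
∅ --x--> ∅  [seen]
∅ --y--> ∅  [seen]
{2, 3} --x--> {1, 3}  [seen]
{2, 3} --y--> {2, 3}  [seen]
Reachable DFA states: {1, 3}, {1, 2, 3}, ∅, {2, 3}.
Accepting DFA states (contain an NFA accepting state): {1, 3}, {1, 2, 3}.

2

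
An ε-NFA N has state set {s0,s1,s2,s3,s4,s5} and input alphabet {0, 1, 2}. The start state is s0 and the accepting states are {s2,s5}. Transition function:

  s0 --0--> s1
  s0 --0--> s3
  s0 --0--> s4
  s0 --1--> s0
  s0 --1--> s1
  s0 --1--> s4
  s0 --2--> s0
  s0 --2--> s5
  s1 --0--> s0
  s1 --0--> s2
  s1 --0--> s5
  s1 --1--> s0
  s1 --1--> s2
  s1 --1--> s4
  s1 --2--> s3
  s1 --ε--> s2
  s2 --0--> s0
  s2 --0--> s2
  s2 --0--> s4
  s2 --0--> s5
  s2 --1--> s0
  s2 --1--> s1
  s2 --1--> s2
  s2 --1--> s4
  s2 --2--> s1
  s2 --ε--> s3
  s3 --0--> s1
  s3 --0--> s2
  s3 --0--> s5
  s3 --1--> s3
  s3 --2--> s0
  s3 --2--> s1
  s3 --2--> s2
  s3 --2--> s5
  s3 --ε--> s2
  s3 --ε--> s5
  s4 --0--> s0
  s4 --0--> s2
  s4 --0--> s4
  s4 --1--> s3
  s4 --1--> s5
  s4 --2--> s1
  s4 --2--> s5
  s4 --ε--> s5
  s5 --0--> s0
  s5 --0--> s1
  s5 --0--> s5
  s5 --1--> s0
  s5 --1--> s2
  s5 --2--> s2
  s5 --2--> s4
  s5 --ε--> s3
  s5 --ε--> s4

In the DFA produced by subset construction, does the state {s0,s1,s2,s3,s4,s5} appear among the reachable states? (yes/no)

Start state of the DFA: {s0} (ε-closure of the NFA start).
{s0} --0--> {s1,s2,s3,s4,s5}  [new]
{s0} --1--> {s0,s1,s2,s3,s4,s5}  [new]
{s0} --2--> {s0,s2,s3,s4,s5}  [new]
{s1,s2,s3,s4,s5} --0--> {s0,s1,s2,s3,s4,s5}  [seen]
{s1,s2,s3,s4,s5} --1--> {s0,s1,s2,s3,s4,s5}  [seen]
{s1,s2,s3,s4,s5} --2--> {s0,s1,s2,s3,s4,s5}  [seen]
{s0,s1,s2,s3,s4,s5} --0--> {s0,s1,s2,s3,s4,s5}  [seen]
{s0,s1,s2,s3,s4,s5} --1--> {s0,s1,s2,s3,s4,s5}  [seen]
{s0,s1,s2,s3,s4,s5} --2--> {s0,s1,s2,s3,s4,s5}  [seen]
{s0,s2,s3,s4,s5} --0--> {s0,s1,s2,s3,s4,s5}  [seen]
{s0,s2,s3,s4,s5} --1--> {s0,s1,s2,s3,s4,s5}  [seen]
{s0,s2,s3,s4,s5} --2--> {s0,s1,s2,s3,s4,s5}  [seen]
Reachable DFA states: {s0}, {s1,s2,s3,s4,s5}, {s0,s1,s2,s3,s4,s5}, {s0,s2,s3,s4,s5}.
{s0,s1,s2,s3,s4,s5} is among them.

yes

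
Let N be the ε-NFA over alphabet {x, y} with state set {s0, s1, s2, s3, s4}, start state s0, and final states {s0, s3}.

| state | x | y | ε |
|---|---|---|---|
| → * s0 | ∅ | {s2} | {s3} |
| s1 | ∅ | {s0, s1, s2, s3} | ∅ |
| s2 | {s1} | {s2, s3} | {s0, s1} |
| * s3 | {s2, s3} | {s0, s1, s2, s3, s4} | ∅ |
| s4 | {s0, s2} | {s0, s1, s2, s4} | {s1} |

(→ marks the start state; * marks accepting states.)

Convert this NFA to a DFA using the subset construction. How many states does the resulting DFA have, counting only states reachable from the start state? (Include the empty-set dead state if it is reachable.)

3

Start state of the DFA: {s0, s3} (ε-closure of the NFA start).
{s0, s3} --x--> {s0, s1, s2, s3}  [new]
{s0, s3} --y--> {s0, s1, s2, s3, s4}  [new]
{s0, s1, s2, s3} --x--> {s0, s1, s2, s3}  [seen]
{s0, s1, s2, s3} --y--> {s0, s1, s2, s3, s4}  [seen]
{s0, s1, s2, s3, s4} --x--> {s0, s1, s2, s3}  [seen]
{s0, s1, s2, s3, s4} --y--> {s0, s1, s2, s3, s4}  [seen]
Reachable DFA states: {s0, s3}, {s0, s1, s2, s3}, {s0, s1, s2, s3, s4}.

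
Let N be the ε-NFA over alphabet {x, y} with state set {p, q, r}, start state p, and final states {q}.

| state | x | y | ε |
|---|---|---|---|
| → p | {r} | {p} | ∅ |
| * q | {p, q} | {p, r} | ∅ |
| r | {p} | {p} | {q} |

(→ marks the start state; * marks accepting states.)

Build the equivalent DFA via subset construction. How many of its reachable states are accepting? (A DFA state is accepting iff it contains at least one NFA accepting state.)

3

Start state of the DFA: {p} (ε-closure of the NFA start).
{p} --x--> {q, r}  [new]
{p} --y--> {p}  [seen]
{q, r} --x--> {p, q}  [new]
{q, r} --y--> {p, q, r}  [new]
{p, q} --x--> {p, q, r}  [seen]
{p, q} --y--> {p, q, r}  [seen]
{p, q, r} --x--> {p, q, r}  [seen]
{p, q, r} --y--> {p, q, r}  [seen]
Reachable DFA states: {p}, {q, r}, {p, q}, {p, q, r}.
Accepting DFA states (contain an NFA accepting state): {q, r}, {p, q}, {p, q, r}.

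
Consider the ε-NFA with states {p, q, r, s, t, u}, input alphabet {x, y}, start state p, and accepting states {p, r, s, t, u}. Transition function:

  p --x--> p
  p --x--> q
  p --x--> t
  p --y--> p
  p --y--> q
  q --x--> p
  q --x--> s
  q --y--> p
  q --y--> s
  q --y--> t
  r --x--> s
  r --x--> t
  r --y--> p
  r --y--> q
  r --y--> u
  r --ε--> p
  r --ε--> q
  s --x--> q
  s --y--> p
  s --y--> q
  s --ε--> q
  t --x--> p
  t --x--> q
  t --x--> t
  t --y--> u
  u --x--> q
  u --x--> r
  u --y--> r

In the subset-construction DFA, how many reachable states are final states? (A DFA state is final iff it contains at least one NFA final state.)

7

Start state of the DFA: {p} (ε-closure of the NFA start).
{p} --x--> {p, q, t}  [new]
{p} --y--> {p, q}  [new]
{p, q, t} --x--> {p, q, s, t}  [new]
{p, q, t} --y--> {p, q, s, t, u}  [new]
{p, q} --x--> {p, q, s, t}  [seen]
{p, q} --y--> {p, q, s, t}  [seen]
{p, q, s, t} --x--> {p, q, s, t}  [seen]
{p, q, s, t} --y--> {p, q, s, t, u}  [seen]
{p, q, s, t, u} --x--> {p, q, r, s, t}  [new]
{p, q, s, t, u} --y--> {p, q, r, s, t, u}  [new]
{p, q, r, s, t} --x--> {p, q, s, t}  [seen]
{p, q, r, s, t} --y--> {p, q, s, t, u}  [seen]
{p, q, r, s, t, u} --x--> {p, q, r, s, t}  [seen]
{p, q, r, s, t, u} --y--> {p, q, r, s, t, u}  [seen]
Reachable DFA states: {p}, {p, q, t}, {p, q}, {p, q, s, t}, {p, q, s, t, u}, {p, q, r, s, t}, {p, q, r, s, t, u}.
Accepting DFA states (contain an NFA accepting state): {p}, {p, q, t}, {p, q}, {p, q, s, t}, {p, q, s, t, u}, {p, q, r, s, t}, {p, q, r, s, t, u}.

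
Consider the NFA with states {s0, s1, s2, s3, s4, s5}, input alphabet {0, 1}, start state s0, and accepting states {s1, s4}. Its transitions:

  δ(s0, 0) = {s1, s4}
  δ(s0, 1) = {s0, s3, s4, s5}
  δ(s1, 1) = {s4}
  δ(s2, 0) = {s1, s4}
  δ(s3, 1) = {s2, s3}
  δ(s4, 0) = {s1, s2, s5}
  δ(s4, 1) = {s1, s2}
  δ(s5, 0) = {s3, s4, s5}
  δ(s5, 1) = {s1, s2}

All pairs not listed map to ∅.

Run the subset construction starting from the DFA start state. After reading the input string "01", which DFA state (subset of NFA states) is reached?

{s1, s2, s4}

Start: {s0}.
δ(s0,0) = {s1, s4}.
Union: {s1, s4}.
After 0: {s1, s4}.
δ(s1,1) = {s4}; δ(s4,1) = {s1, s2}.
Union: {s1, s2, s4}.
After 1: {s1, s2, s4}.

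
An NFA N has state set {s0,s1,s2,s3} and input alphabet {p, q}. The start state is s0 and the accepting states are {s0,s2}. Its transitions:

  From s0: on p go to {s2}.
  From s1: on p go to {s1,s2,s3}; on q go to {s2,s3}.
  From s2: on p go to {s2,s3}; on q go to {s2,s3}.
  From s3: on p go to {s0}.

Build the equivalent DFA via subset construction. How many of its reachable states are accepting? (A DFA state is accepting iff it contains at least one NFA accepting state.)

4

Start state of the DFA: {s0}.
{s0} --p--> {s2}  [new]
{s0} --q--> ∅  [new]
{s2} --p--> {s2,s3}  [new]
{s2} --q--> {s2,s3}  [seen]
∅ --p--> ∅  [seen]
∅ --q--> ∅  [seen]
{s2,s3} --p--> {s0,s2,s3}  [new]
{s2,s3} --q--> {s2,s3}  [seen]
{s0,s2,s3} --p--> {s0,s2,s3}  [seen]
{s0,s2,s3} --q--> {s2,s3}  [seen]
Reachable DFA states: {s0}, {s2}, ∅, {s2,s3}, {s0,s2,s3}.
Accepting DFA states (contain an NFA accepting state): {s0}, {s2}, {s2,s3}, {s0,s2,s3}.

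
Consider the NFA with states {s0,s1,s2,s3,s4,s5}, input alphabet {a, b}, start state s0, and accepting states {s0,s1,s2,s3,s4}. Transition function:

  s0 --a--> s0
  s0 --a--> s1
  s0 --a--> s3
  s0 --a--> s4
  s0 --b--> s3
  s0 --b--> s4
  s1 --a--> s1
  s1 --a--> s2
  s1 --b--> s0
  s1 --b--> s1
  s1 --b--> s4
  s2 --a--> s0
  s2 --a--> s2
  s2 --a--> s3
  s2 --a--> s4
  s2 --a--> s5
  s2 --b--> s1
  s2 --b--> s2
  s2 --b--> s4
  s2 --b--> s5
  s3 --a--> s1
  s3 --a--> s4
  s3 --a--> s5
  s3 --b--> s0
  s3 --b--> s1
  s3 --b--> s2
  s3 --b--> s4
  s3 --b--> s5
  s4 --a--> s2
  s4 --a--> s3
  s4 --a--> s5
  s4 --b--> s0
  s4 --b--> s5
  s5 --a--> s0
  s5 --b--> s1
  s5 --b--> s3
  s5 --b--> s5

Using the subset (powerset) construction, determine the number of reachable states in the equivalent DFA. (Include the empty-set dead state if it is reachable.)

Start state of the DFA: {s0}.
{s0} --a--> {s0,s1,s3,s4}  [new]
{s0} --b--> {s3,s4}  [new]
{s0,s1,s3,s4} --a--> {s0,s1,s2,s3,s4,s5}  [new]
{s0,s1,s3,s4} --b--> {s0,s1,s2,s3,s4,s5}  [seen]
{s3,s4} --a--> {s1,s2,s3,s4,s5}  [new]
{s3,s4} --b--> {s0,s1,s2,s4,s5}  [new]
{s0,s1,s2,s3,s4,s5} --a--> {s0,s1,s2,s3,s4,s5}  [seen]
{s0,s1,s2,s3,s4,s5} --b--> {s0,s1,s2,s3,s4,s5}  [seen]
{s1,s2,s3,s4,s5} --a--> {s0,s1,s2,s3,s4,s5}  [seen]
{s1,s2,s3,s4,s5} --b--> {s0,s1,s2,s3,s4,s5}  [seen]
{s0,s1,s2,s4,s5} --a--> {s0,s1,s2,s3,s4,s5}  [seen]
{s0,s1,s2,s4,s5} --b--> {s0,s1,s2,s3,s4,s5}  [seen]
Reachable DFA states: {s0}, {s0,s1,s3,s4}, {s3,s4}, {s0,s1,s2,s3,s4,s5}, {s1,s2,s3,s4,s5}, {s0,s1,s2,s4,s5}.

6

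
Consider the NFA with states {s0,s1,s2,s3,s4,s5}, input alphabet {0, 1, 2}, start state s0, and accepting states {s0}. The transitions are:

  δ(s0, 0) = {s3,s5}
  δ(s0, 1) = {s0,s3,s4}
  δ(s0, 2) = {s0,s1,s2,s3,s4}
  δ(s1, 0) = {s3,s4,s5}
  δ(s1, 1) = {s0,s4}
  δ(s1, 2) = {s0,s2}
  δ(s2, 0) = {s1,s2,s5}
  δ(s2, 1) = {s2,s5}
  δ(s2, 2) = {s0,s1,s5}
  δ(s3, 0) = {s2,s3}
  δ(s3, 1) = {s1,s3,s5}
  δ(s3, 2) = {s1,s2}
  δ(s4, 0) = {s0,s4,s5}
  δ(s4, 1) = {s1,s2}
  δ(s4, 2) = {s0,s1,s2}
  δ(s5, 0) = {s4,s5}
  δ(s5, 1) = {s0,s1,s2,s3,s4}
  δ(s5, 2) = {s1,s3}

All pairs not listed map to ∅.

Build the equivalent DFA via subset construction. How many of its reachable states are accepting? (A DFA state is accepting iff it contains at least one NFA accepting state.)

7

Start state of the DFA: {s0}.
{s0} --0--> {s3,s5}  [new]
{s0} --1--> {s0,s3,s4}  [new]
{s0} --2--> {s0,s1,s2,s3,s4}  [new]
{s3,s5} --0--> {s2,s3,s4,s5}  [new]
{s3,s5} --1--> {s0,s1,s2,s3,s4,s5}  [new]
{s3,s5} --2--> {s1,s2,s3}  [new]
{s0,s3,s4} --0--> {s0,s2,s3,s4,s5}  [new]
{s0,s3,s4} --1--> {s0,s1,s2,s3,s4,s5}  [seen]
{s0,s3,s4} --2--> {s0,s1,s2,s3,s4}  [seen]
{s0,s1,s2,s3,s4} --0--> {s0,s1,s2,s3,s4,s5}  [seen]
{s0,s1,s2,s3,s4} --1--> {s0,s1,s2,s3,s4,s5}  [seen]
{s0,s1,s2,s3,s4} --2--> {s0,s1,s2,s3,s4,s5}  [seen]
{s2,s3,s4,s5} --0--> {s0,s1,s2,s3,s4,s5}  [seen]
{s2,s3,s4,s5} --1--> {s0,s1,s2,s3,s4,s5}  [seen]
{s2,s3,s4,s5} --2--> {s0,s1,s2,s3,s5}  [new]
{s0,s1,s2,s3,s4,s5} --0--> {s0,s1,s2,s3,s4,s5}  [seen]
{s0,s1,s2,s3,s4,s5} --1--> {s0,s1,s2,s3,s4,s5}  [seen]
{s0,s1,s2,s3,s4,s5} --2--> {s0,s1,s2,s3,s4,s5}  [seen]
{s1,s2,s3} --0--> {s1,s2,s3,s4,s5}  [new]
{s1,s2,s3} --1--> {s0,s1,s2,s3,s4,s5}  [seen]
{s1,s2,s3} --2--> {s0,s1,s2,s5}  [new]
{s0,s2,s3,s4,s5} --0--> {s0,s1,s2,s3,s4,s5}  [seen]
{s0,s2,s3,s4,s5} --1--> {s0,s1,s2,s3,s4,s5}  [seen]
{s0,s2,s3,s4,s5} --2--> {s0,s1,s2,s3,s4,s5}  [seen]
{s0,s1,s2,s3,s5} --0--> {s1,s2,s3,s4,s5}  [seen]
{s0,s1,s2,s3,s5} --1--> {s0,s1,s2,s3,s4,s5}  [seen]
{s0,s1,s2,s3,s5} --2--> {s0,s1,s2,s3,s4,s5}  [seen]
{s1,s2,s3,s4,s5} --0--> {s0,s1,s2,s3,s4,s5}  [seen]
{s1,s2,s3,s4,s5} --1--> {s0,s1,s2,s3,s4,s5}  [seen]
{s1,s2,s3,s4,s5} --2--> {s0,s1,s2,s3,s5}  [seen]
{s0,s1,s2,s5} --0--> {s1,s2,s3,s4,s5}  [seen]
{s0,s1,s2,s5} --1--> {s0,s1,s2,s3,s4,s5}  [seen]
{s0,s1,s2,s5} --2--> {s0,s1,s2,s3,s4,s5}  [seen]
Reachable DFA states: {s0}, {s3,s5}, {s0,s3,s4}, {s0,s1,s2,s3,s4}, {s2,s3,s4,s5}, {s0,s1,s2,s3,s4,s5}, {s1,s2,s3}, {s0,s2,s3,s4,s5}, {s0,s1,s2,s3,s5}, {s1,s2,s3,s4,s5}, {s0,s1,s2,s5}.
Accepting DFA states (contain an NFA accepting state): {s0}, {s0,s3,s4}, {s0,s1,s2,s3,s4}, {s0,s1,s2,s3,s4,s5}, {s0,s2,s3,s4,s5}, {s0,s1,s2,s3,s5}, {s0,s1,s2,s5}.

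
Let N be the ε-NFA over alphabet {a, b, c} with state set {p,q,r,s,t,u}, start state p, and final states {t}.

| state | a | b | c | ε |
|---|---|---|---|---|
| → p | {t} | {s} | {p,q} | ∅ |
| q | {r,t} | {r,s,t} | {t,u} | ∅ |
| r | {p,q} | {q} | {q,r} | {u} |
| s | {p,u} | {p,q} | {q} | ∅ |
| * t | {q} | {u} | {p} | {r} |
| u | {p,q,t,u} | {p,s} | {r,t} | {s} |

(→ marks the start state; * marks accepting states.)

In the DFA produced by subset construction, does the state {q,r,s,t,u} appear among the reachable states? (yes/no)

no

Start state of the DFA: {p} (ε-closure of the NFA start).
{p} --a--> {r,s,t,u}  [new]
{p} --b--> {s}  [new]
{p} --c--> {p,q}  [new]
{r,s,t,u} --a--> {p,q,r,s,t,u}  [new]
{r,s,t,u} --b--> {p,q,s,u}  [new]
{r,s,t,u} --c--> {p,q,r,s,t,u}  [seen]
{s} --a--> {p,s,u}  [new]
{s} --b--> {p,q}  [seen]
{s} --c--> {q}  [new]
{p,q} --a--> {r,s,t,u}  [seen]
{p,q} --b--> {r,s,t,u}  [seen]
{p,q} --c--> {p,q,r,s,t,u}  [seen]
{p,q,r,s,t,u} --a--> {p,q,r,s,t,u}  [seen]
{p,q,r,s,t,u} --b--> {p,q,r,s,t,u}  [seen]
{p,q,r,s,t,u} --c--> {p,q,r,s,t,u}  [seen]
{p,q,s,u} --a--> {p,q,r,s,t,u}  [seen]
{p,q,s,u} --b--> {p,q,r,s,t,u}  [seen]
{p,q,s,u} --c--> {p,q,r,s,t,u}  [seen]
{p,s,u} --a--> {p,q,r,s,t,u}  [seen]
{p,s,u} --b--> {p,q,s}  [new]
{p,s,u} --c--> {p,q,r,s,t,u}  [seen]
{q} --a--> {r,s,t,u}  [seen]
{q} --b--> {r,s,t,u}  [seen]
{q} --c--> {r,s,t,u}  [seen]
{p,q,s} --a--> {p,r,s,t,u}  [new]
{p,q,s} --b--> {p,q,r,s,t,u}  [seen]
{p,q,s} --c--> {p,q,r,s,t,u}  [seen]
{p,r,s,t,u} --a--> {p,q,r,s,t,u}  [seen]
{p,r,s,t,u} --b--> {p,q,s,u}  [seen]
{p,r,s,t,u} --c--> {p,q,r,s,t,u}  [seen]
Reachable DFA states: {p}, {r,s,t,u}, {s}, {p,q}, {p,q,r,s,t,u}, {p,q,s,u}, {p,s,u}, {q}, {p,q,s}, {p,r,s,t,u}.
{q,r,s,t,u} is not among them.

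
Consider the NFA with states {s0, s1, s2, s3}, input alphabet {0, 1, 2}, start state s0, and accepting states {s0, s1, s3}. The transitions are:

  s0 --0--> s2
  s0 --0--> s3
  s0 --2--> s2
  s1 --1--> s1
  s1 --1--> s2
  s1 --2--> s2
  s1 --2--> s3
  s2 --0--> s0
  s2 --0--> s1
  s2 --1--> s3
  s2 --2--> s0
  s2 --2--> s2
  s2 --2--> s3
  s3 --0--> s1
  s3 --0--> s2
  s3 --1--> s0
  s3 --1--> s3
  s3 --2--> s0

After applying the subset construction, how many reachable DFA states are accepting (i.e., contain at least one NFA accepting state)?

Start state of the DFA: {s0}.
{s0} --0--> {s2, s3}  [new]
{s0} --1--> ∅  [new]
{s0} --2--> {s2}  [new]
{s2, s3} --0--> {s0, s1, s2}  [new]
{s2, s3} --1--> {s0, s3}  [new]
{s2, s3} --2--> {s0, s2, s3}  [new]
∅ --0--> ∅  [seen]
∅ --1--> ∅  [seen]
∅ --2--> ∅  [seen]
{s2} --0--> {s0, s1}  [new]
{s2} --1--> {s3}  [new]
{s2} --2--> {s0, s2, s3}  [seen]
{s0, s1, s2} --0--> {s0, s1, s2, s3}  [new]
{s0, s1, s2} --1--> {s1, s2, s3}  [new]
{s0, s1, s2} --2--> {s0, s2, s3}  [seen]
{s0, s3} --0--> {s1, s2, s3}  [seen]
{s0, s3} --1--> {s0, s3}  [seen]
{s0, s3} --2--> {s0, s2}  [new]
{s0, s2, s3} --0--> {s0, s1, s2, s3}  [seen]
{s0, s2, s3} --1--> {s0, s3}  [seen]
{s0, s2, s3} --2--> {s0, s2, s3}  [seen]
{s0, s1} --0--> {s2, s3}  [seen]
{s0, s1} --1--> {s1, s2}  [new]
{s0, s1} --2--> {s2, s3}  [seen]
{s3} --0--> {s1, s2}  [seen]
{s3} --1--> {s0, s3}  [seen]
{s3} --2--> {s0}  [seen]
{s0, s1, s2, s3} --0--> {s0, s1, s2, s3}  [seen]
{s0, s1, s2, s3} --1--> {s0, s1, s2, s3}  [seen]
{s0, s1, s2, s3} --2--> {s0, s2, s3}  [seen]
{s1, s2, s3} --0--> {s0, s1, s2}  [seen]
{s1, s2, s3} --1--> {s0, s1, s2, s3}  [seen]
{s1, s2, s3} --2--> {s0, s2, s3}  [seen]
{s0, s2} --0--> {s0, s1, s2, s3}  [seen]
{s0, s2} --1--> {s3}  [seen]
{s0, s2} --2--> {s0, s2, s3}  [seen]
{s1, s2} --0--> {s0, s1}  [seen]
{s1, s2} --1--> {s1, s2, s3}  [seen]
{s1, s2} --2--> {s0, s2, s3}  [seen]
Reachable DFA states: {s0}, {s2, s3}, ∅, {s2}, {s0, s1, s2}, {s0, s3}, {s0, s2, s3}, {s0, s1}, {s3}, {s0, s1, s2, s3}, {s1, s2, s3}, {s0, s2}, {s1, s2}.
Accepting DFA states (contain an NFA accepting state): {s0}, {s2, s3}, {s0, s1, s2}, {s0, s3}, {s0, s2, s3}, {s0, s1}, {s3}, {s0, s1, s2, s3}, {s1, s2, s3}, {s0, s2}, {s1, s2}.

11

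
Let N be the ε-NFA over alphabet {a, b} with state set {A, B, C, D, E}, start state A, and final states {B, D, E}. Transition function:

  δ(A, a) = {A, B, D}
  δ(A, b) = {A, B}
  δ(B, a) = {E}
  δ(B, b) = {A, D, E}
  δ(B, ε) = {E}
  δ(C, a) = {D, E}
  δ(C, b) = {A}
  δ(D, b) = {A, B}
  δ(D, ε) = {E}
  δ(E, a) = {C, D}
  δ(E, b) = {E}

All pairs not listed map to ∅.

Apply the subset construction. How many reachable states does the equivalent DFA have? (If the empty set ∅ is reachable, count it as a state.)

4

Start state of the DFA: {A} (ε-closure of the NFA start).
{A} --a--> {A, B, D, E}  [new]
{A} --b--> {A, B, E}  [new]
{A, B, D, E} --a--> {A, B, C, D, E}  [new]
{A, B, D, E} --b--> {A, B, D, E}  [seen]
{A, B, E} --a--> {A, B, C, D, E}  [seen]
{A, B, E} --b--> {A, B, D, E}  [seen]
{A, B, C, D, E} --a--> {A, B, C, D, E}  [seen]
{A, B, C, D, E} --b--> {A, B, D, E}  [seen]
Reachable DFA states: {A}, {A, B, D, E}, {A, B, E}, {A, B, C, D, E}.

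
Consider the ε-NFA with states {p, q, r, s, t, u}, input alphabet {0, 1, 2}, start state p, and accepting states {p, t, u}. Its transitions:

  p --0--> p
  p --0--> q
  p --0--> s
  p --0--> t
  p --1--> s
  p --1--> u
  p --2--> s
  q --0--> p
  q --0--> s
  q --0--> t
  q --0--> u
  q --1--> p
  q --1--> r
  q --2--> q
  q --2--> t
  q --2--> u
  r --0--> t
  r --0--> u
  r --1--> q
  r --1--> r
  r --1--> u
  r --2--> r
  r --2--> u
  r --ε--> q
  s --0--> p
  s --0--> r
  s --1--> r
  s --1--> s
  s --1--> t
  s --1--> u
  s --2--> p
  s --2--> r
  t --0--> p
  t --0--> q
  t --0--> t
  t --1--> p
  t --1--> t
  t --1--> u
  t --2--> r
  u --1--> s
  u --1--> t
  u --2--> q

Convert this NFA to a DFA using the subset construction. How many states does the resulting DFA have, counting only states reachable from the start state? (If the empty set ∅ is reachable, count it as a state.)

Start state of the DFA: {p} (ε-closure of the NFA start).
{p} --0--> {p, q, s, t}  [new]
{p} --1--> {s, u}  [new]
{p} --2--> {s}  [new]
{p, q, s, t} --0--> {p, q, r, s, t, u}  [new]
{p, q, s, t} --1--> {p, q, r, s, t, u}  [seen]
{p, q, s, t} --2--> {p, q, r, s, t, u}  [seen]
{s, u} --0--> {p, q, r}  [new]
{s, u} --1--> {q, r, s, t, u}  [new]
{s, u} --2--> {p, q, r}  [seen]
{s} --0--> {p, q, r}  [seen]
{s} --1--> {q, r, s, t, u}  [seen]
{s} --2--> {p, q, r}  [seen]
{p, q, r, s, t, u} --0--> {p, q, r, s, t, u}  [seen]
{p, q, r, s, t, u} --1--> {p, q, r, s, t, u}  [seen]
{p, q, r, s, t, u} --2--> {p, q, r, s, t, u}  [seen]
{p, q, r} --0--> {p, q, s, t, u}  [new]
{p, q, r} --1--> {p, q, r, s, u}  [new]
{p, q, r} --2--> {q, r, s, t, u}  [seen]
{q, r, s, t, u} --0--> {p, q, r, s, t, u}  [seen]
{q, r, s, t, u} --1--> {p, q, r, s, t, u}  [seen]
{q, r, s, t, u} --2--> {p, q, r, t, u}  [new]
{p, q, s, t, u} --0--> {p, q, r, s, t, u}  [seen]
{p, q, s, t, u} --1--> {p, q, r, s, t, u}  [seen]
{p, q, s, t, u} --2--> {p, q, r, s, t, u}  [seen]
{p, q, r, s, u} --0--> {p, q, r, s, t, u}  [seen]
{p, q, r, s, u} --1--> {p, q, r, s, t, u}  [seen]
{p, q, r, s, u} --2--> {p, q, r, s, t, u}  [seen]
{p, q, r, t, u} --0--> {p, q, s, t, u}  [seen]
{p, q, r, t, u} --1--> {p, q, r, s, t, u}  [seen]
{p, q, r, t, u} --2--> {q, r, s, t, u}  [seen]
Reachable DFA states: {p}, {p, q, s, t}, {s, u}, {s}, {p, q, r, s, t, u}, {p, q, r}, {q, r, s, t, u}, {p, q, s, t, u}, {p, q, r, s, u}, {p, q, r, t, u}.

10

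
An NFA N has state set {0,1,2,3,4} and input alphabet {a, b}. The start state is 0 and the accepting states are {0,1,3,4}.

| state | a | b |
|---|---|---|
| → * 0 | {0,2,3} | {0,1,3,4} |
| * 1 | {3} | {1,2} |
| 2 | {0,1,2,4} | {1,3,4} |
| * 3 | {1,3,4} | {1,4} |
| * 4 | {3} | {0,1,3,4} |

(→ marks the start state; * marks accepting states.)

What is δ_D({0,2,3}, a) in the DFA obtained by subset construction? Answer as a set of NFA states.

δ(0,a) = {0,2,3}; δ(2,a) = {0,1,2,4}; δ(3,a) = {1,3,4}.
Union: {0,1,2,3,4}.

{0,1,2,3,4}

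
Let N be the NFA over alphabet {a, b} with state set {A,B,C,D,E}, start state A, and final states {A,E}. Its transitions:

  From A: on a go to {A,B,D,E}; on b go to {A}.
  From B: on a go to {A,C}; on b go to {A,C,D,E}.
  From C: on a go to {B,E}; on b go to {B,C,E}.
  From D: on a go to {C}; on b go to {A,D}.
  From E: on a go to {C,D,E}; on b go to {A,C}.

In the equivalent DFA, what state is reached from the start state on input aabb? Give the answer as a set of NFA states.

Start: {A}.
δ(A,a) = {A,B,D,E}.
Union: {A,B,D,E}.
After a: {A,B,D,E}.
δ(A,a) = {A,B,D,E}; δ(B,a) = {A,C}; δ(D,a) = {C}; δ(E,a) = {C,D,E}.
Union: {A,B,C,D,E}.
After a: {A,B,C,D,E}.
δ(A,b) = {A}; δ(B,b) = {A,C,D,E}; δ(C,b) = {B,C,E}; δ(D,b) = {A,D}; δ(E,b) = {A,C}.
Union: {A,B,C,D,E}.
After b: {A,B,C,D,E}.
δ(A,b) = {A}; δ(B,b) = {A,C,D,E}; δ(C,b) = {B,C,E}; δ(D,b) = {A,D}; δ(E,b) = {A,C}.
Union: {A,B,C,D,E}.
After b: {A,B,C,D,E}.

{A,B,C,D,E}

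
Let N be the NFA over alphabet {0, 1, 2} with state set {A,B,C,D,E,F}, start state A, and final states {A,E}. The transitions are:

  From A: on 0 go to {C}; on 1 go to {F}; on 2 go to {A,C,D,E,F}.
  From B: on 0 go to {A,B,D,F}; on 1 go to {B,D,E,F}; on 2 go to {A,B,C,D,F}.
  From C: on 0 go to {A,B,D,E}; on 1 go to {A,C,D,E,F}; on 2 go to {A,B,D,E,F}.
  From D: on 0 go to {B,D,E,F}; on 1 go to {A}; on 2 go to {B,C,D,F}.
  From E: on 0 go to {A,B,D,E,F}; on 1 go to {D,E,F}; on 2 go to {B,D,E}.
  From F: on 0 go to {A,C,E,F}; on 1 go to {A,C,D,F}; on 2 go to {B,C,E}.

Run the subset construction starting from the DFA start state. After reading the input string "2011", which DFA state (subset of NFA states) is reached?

Start: {A}.
δ(A,2) = {A,C,D,E,F}.
Union: {A,C,D,E,F}.
After 2: {A,C,D,E,F}.
δ(A,0) = {C}; δ(C,0) = {A,B,D,E}; δ(D,0) = {B,D,E,F}; δ(E,0) = {A,B,D,E,F}; δ(F,0) = {A,C,E,F}.
Union: {A,B,C,D,E,F}.
After 0: {A,B,C,D,E,F}.
δ(A,1) = {F}; δ(B,1) = {B,D,E,F}; δ(C,1) = {A,C,D,E,F}; δ(D,1) = {A}; δ(E,1) = {D,E,F}; δ(F,1) = {A,C,D,F}.
Union: {A,B,C,D,E,F}.
After 1: {A,B,C,D,E,F}.
δ(A,1) = {F}; δ(B,1) = {B,D,E,F}; δ(C,1) = {A,C,D,E,F}; δ(D,1) = {A}; δ(E,1) = {D,E,F}; δ(F,1) = {A,C,D,F}.
Union: {A,B,C,D,E,F}.
After 1: {A,B,C,D,E,F}.

{A,B,C,D,E,F}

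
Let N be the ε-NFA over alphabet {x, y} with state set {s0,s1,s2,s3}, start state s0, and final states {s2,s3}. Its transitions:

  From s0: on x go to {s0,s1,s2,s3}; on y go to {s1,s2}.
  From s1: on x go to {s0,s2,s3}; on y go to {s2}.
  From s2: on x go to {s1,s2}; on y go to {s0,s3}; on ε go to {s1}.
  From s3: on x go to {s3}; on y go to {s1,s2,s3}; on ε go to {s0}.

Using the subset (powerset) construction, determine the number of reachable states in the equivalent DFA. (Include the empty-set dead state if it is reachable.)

Start state of the DFA: {s0} (ε-closure of the NFA start).
{s0} --x--> {s0,s1,s2,s3}  [new]
{s0} --y--> {s1,s2}  [new]
{s0,s1,s2,s3} --x--> {s0,s1,s2,s3}  [seen]
{s0,s1,s2,s3} --y--> {s0,s1,s2,s3}  [seen]
{s1,s2} --x--> {s0,s1,s2,s3}  [seen]
{s1,s2} --y--> {s0,s1,s2,s3}  [seen]
Reachable DFA states: {s0}, {s0,s1,s2,s3}, {s1,s2}.

3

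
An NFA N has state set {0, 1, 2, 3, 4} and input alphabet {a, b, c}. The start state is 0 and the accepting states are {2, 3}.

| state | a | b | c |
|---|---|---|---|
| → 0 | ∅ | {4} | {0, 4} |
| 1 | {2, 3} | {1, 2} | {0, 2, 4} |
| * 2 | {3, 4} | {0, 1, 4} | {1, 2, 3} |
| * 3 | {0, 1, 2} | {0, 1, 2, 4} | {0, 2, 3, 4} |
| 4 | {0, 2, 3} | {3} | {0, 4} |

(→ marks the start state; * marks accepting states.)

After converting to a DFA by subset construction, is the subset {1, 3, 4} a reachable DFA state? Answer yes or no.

Start state of the DFA: {0}.
{0} --a--> ∅  [new]
{0} --b--> {4}  [new]
{0} --c--> {0, 4}  [new]
∅ --a--> ∅  [seen]
∅ --b--> ∅  [seen]
∅ --c--> ∅  [seen]
{4} --a--> {0, 2, 3}  [new]
{4} --b--> {3}  [new]
{4} --c--> {0, 4}  [seen]
{0, 4} --a--> {0, 2, 3}  [seen]
{0, 4} --b--> {3, 4}  [new]
{0, 4} --c--> {0, 4}  [seen]
{0, 2, 3} --a--> {0, 1, 2, 3, 4}  [new]
{0, 2, 3} --b--> {0, 1, 2, 4}  [new]
{0, 2, 3} --c--> {0, 1, 2, 3, 4}  [seen]
{3} --a--> {0, 1, 2}  [new]
{3} --b--> {0, 1, 2, 4}  [seen]
{3} --c--> {0, 2, 3, 4}  [new]
{3, 4} --a--> {0, 1, 2, 3}  [new]
{3, 4} --b--> {0, 1, 2, 3, 4}  [seen]
{3, 4} --c--> {0, 2, 3, 4}  [seen]
{0, 1, 2, 3, 4} --a--> {0, 1, 2, 3, 4}  [seen]
{0, 1, 2, 3, 4} --b--> {0, 1, 2, 3, 4}  [seen]
{0, 1, 2, 3, 4} --c--> {0, 1, 2, 3, 4}  [seen]
{0, 1, 2, 4} --a--> {0, 2, 3, 4}  [seen]
{0, 1, 2, 4} --b--> {0, 1, 2, 3, 4}  [seen]
{0, 1, 2, 4} --c--> {0, 1, 2, 3, 4}  [seen]
{0, 1, 2} --a--> {2, 3, 4}  [new]
{0, 1, 2} --b--> {0, 1, 2, 4}  [seen]
{0, 1, 2} --c--> {0, 1, 2, 3, 4}  [seen]
{0, 2, 3, 4} --a--> {0, 1, 2, 3, 4}  [seen]
{0, 2, 3, 4} --b--> {0, 1, 2, 3, 4}  [seen]
{0, 2, 3, 4} --c--> {0, 1, 2, 3, 4}  [seen]
{0, 1, 2, 3} --a--> {0, 1, 2, 3, 4}  [seen]
{0, 1, 2, 3} --b--> {0, 1, 2, 4}  [seen]
{0, 1, 2, 3} --c--> {0, 1, 2, 3, 4}  [seen]
{2, 3, 4} --a--> {0, 1, 2, 3, 4}  [seen]
{2, 3, 4} --b--> {0, 1, 2, 3, 4}  [seen]
{2, 3, 4} --c--> {0, 1, 2, 3, 4}  [seen]
Reachable DFA states: {0}, ∅, {4}, {0, 4}, {0, 2, 3}, {3}, {3, 4}, {0, 1, 2, 3, 4}, {0, 1, 2, 4}, {0, 1, 2}, {0, 2, 3, 4}, {0, 1, 2, 3}, {2, 3, 4}.
{1, 3, 4} is not among them.

no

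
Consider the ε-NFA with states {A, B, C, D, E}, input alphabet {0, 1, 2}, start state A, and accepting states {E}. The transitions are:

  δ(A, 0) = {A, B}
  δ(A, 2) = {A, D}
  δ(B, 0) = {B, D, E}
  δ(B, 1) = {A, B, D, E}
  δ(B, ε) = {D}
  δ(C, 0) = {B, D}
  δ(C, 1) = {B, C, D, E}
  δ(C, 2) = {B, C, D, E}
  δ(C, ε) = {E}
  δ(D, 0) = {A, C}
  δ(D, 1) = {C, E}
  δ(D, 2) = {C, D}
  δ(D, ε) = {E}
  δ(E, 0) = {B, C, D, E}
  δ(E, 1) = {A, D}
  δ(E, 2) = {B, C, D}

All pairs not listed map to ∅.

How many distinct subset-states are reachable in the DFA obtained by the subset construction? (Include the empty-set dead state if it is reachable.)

6

Start state of the DFA: {A} (ε-closure of the NFA start).
{A} --0--> {A, B, D, E}  [new]
{A} --1--> ∅  [new]
{A} --2--> {A, D, E}  [new]
{A, B, D, E} --0--> {A, B, C, D, E}  [new]
{A, B, D, E} --1--> {A, B, C, D, E}  [seen]
{A, B, D, E} --2--> {A, B, C, D, E}  [seen]
∅ --0--> ∅  [seen]
∅ --1--> ∅  [seen]
∅ --2--> ∅  [seen]
{A, D, E} --0--> {A, B, C, D, E}  [seen]
{A, D, E} --1--> {A, C, D, E}  [new]
{A, D, E} --2--> {A, B, C, D, E}  [seen]
{A, B, C, D, E} --0--> {A, B, C, D, E}  [seen]
{A, B, C, D, E} --1--> {A, B, C, D, E}  [seen]
{A, B, C, D, E} --2--> {A, B, C, D, E}  [seen]
{A, C, D, E} --0--> {A, B, C, D, E}  [seen]
{A, C, D, E} --1--> {A, B, C, D, E}  [seen]
{A, C, D, E} --2--> {A, B, C, D, E}  [seen]
Reachable DFA states: {A}, {A, B, D, E}, ∅, {A, D, E}, {A, B, C, D, E}, {A, C, D, E}.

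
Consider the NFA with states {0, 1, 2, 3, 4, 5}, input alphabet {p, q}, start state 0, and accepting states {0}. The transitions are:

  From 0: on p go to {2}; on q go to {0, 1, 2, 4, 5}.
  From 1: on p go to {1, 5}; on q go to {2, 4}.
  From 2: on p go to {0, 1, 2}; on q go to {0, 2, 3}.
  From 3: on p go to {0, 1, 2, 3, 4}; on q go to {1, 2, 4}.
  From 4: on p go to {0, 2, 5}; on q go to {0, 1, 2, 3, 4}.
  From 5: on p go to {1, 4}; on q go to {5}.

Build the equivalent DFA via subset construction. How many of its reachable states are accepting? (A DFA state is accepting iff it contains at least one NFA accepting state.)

7

Start state of the DFA: {0}.
{0} --p--> {2}  [new]
{0} --q--> {0, 1, 2, 4, 5}  [new]
{2} --p--> {0, 1, 2}  [new]
{2} --q--> {0, 2, 3}  [new]
{0, 1, 2, 4, 5} --p--> {0, 1, 2, 4, 5}  [seen]
{0, 1, 2, 4, 5} --q--> {0, 1, 2, 3, 4, 5}  [new]
{0, 1, 2} --p--> {0, 1, 2, 5}  [new]
{0, 1, 2} --q--> {0, 1, 2, 3, 4, 5}  [seen]
{0, 2, 3} --p--> {0, 1, 2, 3, 4}  [new]
{0, 2, 3} --q--> {0, 1, 2, 3, 4, 5}  [seen]
{0, 1, 2, 3, 4, 5} --p--> {0, 1, 2, 3, 4, 5}  [seen]
{0, 1, 2, 3, 4, 5} --q--> {0, 1, 2, 3, 4, 5}  [seen]
{0, 1, 2, 5} --p--> {0, 1, 2, 4, 5}  [seen]
{0, 1, 2, 5} --q--> {0, 1, 2, 3, 4, 5}  [seen]
{0, 1, 2, 3, 4} --p--> {0, 1, 2, 3, 4, 5}  [seen]
{0, 1, 2, 3, 4} --q--> {0, 1, 2, 3, 4, 5}  [seen]
Reachable DFA states: {0}, {2}, {0, 1, 2, 4, 5}, {0, 1, 2}, {0, 2, 3}, {0, 1, 2, 3, 4, 5}, {0, 1, 2, 5}, {0, 1, 2, 3, 4}.
Accepting DFA states (contain an NFA accepting state): {0}, {0, 1, 2, 4, 5}, {0, 1, 2}, {0, 2, 3}, {0, 1, 2, 3, 4, 5}, {0, 1, 2, 5}, {0, 1, 2, 3, 4}.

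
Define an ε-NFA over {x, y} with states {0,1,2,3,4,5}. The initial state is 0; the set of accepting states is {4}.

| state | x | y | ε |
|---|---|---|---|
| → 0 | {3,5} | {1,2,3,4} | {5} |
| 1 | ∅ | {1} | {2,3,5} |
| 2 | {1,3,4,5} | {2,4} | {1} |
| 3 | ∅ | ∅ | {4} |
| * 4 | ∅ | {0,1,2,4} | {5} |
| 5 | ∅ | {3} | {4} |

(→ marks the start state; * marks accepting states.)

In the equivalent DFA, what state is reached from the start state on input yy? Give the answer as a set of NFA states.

{0,1,2,3,4,5}

Start: {0,4,5}.
δ(0,y) = {1,2,3,4}; δ(4,y) = {0,1,2,4}; δ(5,y) = {3}.
Union: {0,1,2,3,4}.
ε-closure gives {0,1,2,3,4,5}.
After y: {0,1,2,3,4,5}.
δ(0,y) = {1,2,3,4}; δ(1,y) = {1}; δ(2,y) = {2,4}; δ(3,y) = ∅; δ(4,y) = {0,1,2,4}; δ(5,y) = {3}.
Union: {0,1,2,3,4}.
ε-closure gives {0,1,2,3,4,5}.
After y: {0,1,2,3,4,5}.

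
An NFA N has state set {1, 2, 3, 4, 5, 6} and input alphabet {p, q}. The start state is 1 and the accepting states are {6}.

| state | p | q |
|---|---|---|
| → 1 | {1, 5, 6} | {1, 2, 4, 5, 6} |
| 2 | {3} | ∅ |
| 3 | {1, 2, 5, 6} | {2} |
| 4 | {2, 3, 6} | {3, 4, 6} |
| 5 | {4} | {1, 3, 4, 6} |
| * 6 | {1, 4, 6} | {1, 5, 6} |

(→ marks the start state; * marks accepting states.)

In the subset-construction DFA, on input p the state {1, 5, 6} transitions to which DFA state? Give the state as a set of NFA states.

δ(1,p) = {1, 5, 6}; δ(5,p) = {4}; δ(6,p) = {1, 4, 6}.
Union: {1, 4, 5, 6}.

{1, 4, 5, 6}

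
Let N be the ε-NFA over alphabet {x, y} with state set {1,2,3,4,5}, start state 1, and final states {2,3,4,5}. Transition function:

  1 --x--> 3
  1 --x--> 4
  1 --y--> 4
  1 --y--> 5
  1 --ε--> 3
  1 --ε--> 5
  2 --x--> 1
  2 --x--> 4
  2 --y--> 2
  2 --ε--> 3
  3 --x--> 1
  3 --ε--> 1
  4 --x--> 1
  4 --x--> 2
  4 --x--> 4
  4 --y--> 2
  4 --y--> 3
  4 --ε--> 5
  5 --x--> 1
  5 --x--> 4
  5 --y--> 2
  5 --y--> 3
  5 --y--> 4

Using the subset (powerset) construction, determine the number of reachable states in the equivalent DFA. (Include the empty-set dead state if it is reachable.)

Start state of the DFA: {1,3,5} (ε-closure of the NFA start).
{1,3,5} --x--> {1,3,4,5}  [new]
{1,3,5} --y--> {1,2,3,4,5}  [new]
{1,3,4,5} --x--> {1,2,3,4,5}  [seen]
{1,3,4,5} --y--> {1,2,3,4,5}  [seen]
{1,2,3,4,5} --x--> {1,2,3,4,5}  [seen]
{1,2,3,4,5} --y--> {1,2,3,4,5}  [seen]
Reachable DFA states: {1,3,5}, {1,3,4,5}, {1,2,3,4,5}.

3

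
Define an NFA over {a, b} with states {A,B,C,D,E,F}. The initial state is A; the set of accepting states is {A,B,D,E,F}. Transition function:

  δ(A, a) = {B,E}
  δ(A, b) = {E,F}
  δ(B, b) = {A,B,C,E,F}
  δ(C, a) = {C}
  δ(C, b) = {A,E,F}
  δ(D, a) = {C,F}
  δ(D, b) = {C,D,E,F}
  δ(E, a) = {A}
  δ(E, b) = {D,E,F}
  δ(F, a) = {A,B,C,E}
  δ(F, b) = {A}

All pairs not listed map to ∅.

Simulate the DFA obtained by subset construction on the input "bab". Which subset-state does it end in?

{A,B,C,D,E,F}

Start: {A}.
δ(A,b) = {E,F}.
Union: {E,F}.
After b: {E,F}.
δ(E,a) = {A}; δ(F,a) = {A,B,C,E}.
Union: {A,B,C,E}.
After a: {A,B,C,E}.
δ(A,b) = {E,F}; δ(B,b) = {A,B,C,E,F}; δ(C,b) = {A,E,F}; δ(E,b) = {D,E,F}.
Union: {A,B,C,D,E,F}.
After b: {A,B,C,D,E,F}.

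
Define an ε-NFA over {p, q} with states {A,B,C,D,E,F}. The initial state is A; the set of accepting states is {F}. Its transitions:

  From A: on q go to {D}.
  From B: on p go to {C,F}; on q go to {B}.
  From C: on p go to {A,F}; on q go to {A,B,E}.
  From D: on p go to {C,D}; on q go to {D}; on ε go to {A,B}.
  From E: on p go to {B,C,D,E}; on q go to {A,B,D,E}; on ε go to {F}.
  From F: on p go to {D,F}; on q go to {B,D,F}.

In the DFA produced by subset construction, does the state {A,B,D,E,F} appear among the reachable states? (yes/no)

yes

Start state of the DFA: {A} (ε-closure of the NFA start).
{A} --p--> ∅  [new]
{A} --q--> {A,B,D}  [new]
∅ --p--> ∅  [seen]
∅ --q--> ∅  [seen]
{A,B,D} --p--> {A,B,C,D,F}  [new]
{A,B,D} --q--> {A,B,D}  [seen]
{A,B,C,D,F} --p--> {A,B,C,D,F}  [seen]
{A,B,C,D,F} --q--> {A,B,D,E,F}  [new]
{A,B,D,E,F} --p--> {A,B,C,D,E,F}  [new]
{A,B,D,E,F} --q--> {A,B,D,E,F}  [seen]
{A,B,C,D,E,F} --p--> {A,B,C,D,E,F}  [seen]
{A,B,C,D,E,F} --q--> {A,B,D,E,F}  [seen]
Reachable DFA states: {A}, ∅, {A,B,D}, {A,B,C,D,F}, {A,B,D,E,F}, {A,B,C,D,E,F}.
{A,B,D,E,F} is among them.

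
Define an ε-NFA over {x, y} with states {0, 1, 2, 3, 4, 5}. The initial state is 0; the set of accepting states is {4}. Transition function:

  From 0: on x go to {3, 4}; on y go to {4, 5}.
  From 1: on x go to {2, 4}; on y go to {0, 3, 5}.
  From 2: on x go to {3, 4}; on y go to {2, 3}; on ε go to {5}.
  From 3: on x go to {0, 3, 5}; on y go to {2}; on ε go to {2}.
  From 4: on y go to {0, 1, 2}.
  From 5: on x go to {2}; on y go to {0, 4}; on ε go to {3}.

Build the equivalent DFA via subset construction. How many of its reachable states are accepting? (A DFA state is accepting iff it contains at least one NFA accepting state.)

3

Start state of the DFA: {0} (ε-closure of the NFA start).
{0} --x--> {2, 3, 4, 5}  [new]
{0} --y--> {2, 3, 4, 5}  [seen]
{2, 3, 4, 5} --x--> {0, 2, 3, 4, 5}  [new]
{2, 3, 4, 5} --y--> {0, 1, 2, 3, 4, 5}  [new]
{0, 2, 3, 4, 5} --x--> {0, 2, 3, 4, 5}  [seen]
{0, 2, 3, 4, 5} --y--> {0, 1, 2, 3, 4, 5}  [seen]
{0, 1, 2, 3, 4, 5} --x--> {0, 2, 3, 4, 5}  [seen]
{0, 1, 2, 3, 4, 5} --y--> {0, 1, 2, 3, 4, 5}  [seen]
Reachable DFA states: {0}, {2, 3, 4, 5}, {0, 2, 3, 4, 5}, {0, 1, 2, 3, 4, 5}.
Accepting DFA states (contain an NFA accepting state): {2, 3, 4, 5}, {0, 2, 3, 4, 5}, {0, 1, 2, 3, 4, 5}.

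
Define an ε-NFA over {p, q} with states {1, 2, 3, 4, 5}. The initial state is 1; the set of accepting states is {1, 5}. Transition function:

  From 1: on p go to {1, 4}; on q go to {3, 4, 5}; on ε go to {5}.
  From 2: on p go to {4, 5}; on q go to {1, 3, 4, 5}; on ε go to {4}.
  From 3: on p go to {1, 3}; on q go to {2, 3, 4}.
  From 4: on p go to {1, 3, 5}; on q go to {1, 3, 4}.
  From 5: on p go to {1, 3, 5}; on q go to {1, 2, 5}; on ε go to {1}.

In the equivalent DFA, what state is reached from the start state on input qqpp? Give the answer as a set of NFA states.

Start: {1, 5}.
δ(1,q) = {3, 4, 5}; δ(5,q) = {1, 2, 5}.
Union: {1, 2, 3, 4, 5}.
After q: {1, 2, 3, 4, 5}.
δ(1,q) = {3, 4, 5}; δ(2,q) = {1, 3, 4, 5}; δ(3,q) = {2, 3, 4}; δ(4,q) = {1, 3, 4}; δ(5,q) = {1, 2, 5}.
Union: {1, 2, 3, 4, 5}.
After q: {1, 2, 3, 4, 5}.
δ(1,p) = {1, 4}; δ(2,p) = {4, 5}; δ(3,p) = {1, 3}; δ(4,p) = {1, 3, 5}; δ(5,p) = {1, 3, 5}.
Union: {1, 3, 4, 5}.
After p: {1, 3, 4, 5}.
δ(1,p) = {1, 4}; δ(3,p) = {1, 3}; δ(4,p) = {1, 3, 5}; δ(5,p) = {1, 3, 5}.
Union: {1, 3, 4, 5}.
After p: {1, 3, 4, 5}.

{1, 3, 4, 5}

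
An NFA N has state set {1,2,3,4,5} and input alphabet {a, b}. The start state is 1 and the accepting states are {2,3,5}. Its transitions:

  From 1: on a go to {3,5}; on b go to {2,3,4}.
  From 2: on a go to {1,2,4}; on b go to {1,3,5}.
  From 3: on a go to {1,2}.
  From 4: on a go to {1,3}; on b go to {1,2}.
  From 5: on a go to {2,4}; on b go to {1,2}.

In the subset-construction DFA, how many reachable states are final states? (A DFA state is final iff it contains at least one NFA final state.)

Start state of the DFA: {1}.
{1} --a--> {3,5}  [new]
{1} --b--> {2,3,4}  [new]
{3,5} --a--> {1,2,4}  [new]
{3,5} --b--> {1,2}  [new]
{2,3,4} --a--> {1,2,3,4}  [new]
{2,3,4} --b--> {1,2,3,5}  [new]
{1,2,4} --a--> {1,2,3,4,5}  [new]
{1,2,4} --b--> {1,2,3,4,5}  [seen]
{1,2} --a--> {1,2,3,4,5}  [seen]
{1,2} --b--> {1,2,3,4,5}  [seen]
{1,2,3,4} --a--> {1,2,3,4,5}  [seen]
{1,2,3,4} --b--> {1,2,3,4,5}  [seen]
{1,2,3,5} --a--> {1,2,3,4,5}  [seen]
{1,2,3,5} --b--> {1,2,3,4,5}  [seen]
{1,2,3,4,5} --a--> {1,2,3,4,5}  [seen]
{1,2,3,4,5} --b--> {1,2,3,4,5}  [seen]
Reachable DFA states: {1}, {3,5}, {2,3,4}, {1,2,4}, {1,2}, {1,2,3,4}, {1,2,3,5}, {1,2,3,4,5}.
Accepting DFA states (contain an NFA accepting state): {3,5}, {2,3,4}, {1,2,4}, {1,2}, {1,2,3,4}, {1,2,3,5}, {1,2,3,4,5}.

7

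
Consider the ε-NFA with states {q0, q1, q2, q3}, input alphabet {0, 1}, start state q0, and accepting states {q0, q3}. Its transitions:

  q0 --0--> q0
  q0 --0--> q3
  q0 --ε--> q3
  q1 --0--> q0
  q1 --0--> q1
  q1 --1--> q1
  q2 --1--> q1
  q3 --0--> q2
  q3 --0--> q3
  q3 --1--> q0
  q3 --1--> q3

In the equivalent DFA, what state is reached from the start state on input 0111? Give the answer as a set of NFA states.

{q0, q1, q3}

Start: {q0, q3}.
δ(q0,0) = {q0, q3}; δ(q3,0) = {q2, q3}.
Union: {q0, q2, q3}.
After 0: {q0, q2, q3}.
δ(q0,1) = ∅; δ(q2,1) = {q1}; δ(q3,1) = {q0, q3}.
Union: {q0, q1, q3}.
After 1: {q0, q1, q3}.
δ(q0,1) = ∅; δ(q1,1) = {q1}; δ(q3,1) = {q0, q3}.
Union: {q0, q1, q3}.
After 1: {q0, q1, q3}.
δ(q0,1) = ∅; δ(q1,1) = {q1}; δ(q3,1) = {q0, q3}.
Union: {q0, q1, q3}.
After 1: {q0, q1, q3}.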